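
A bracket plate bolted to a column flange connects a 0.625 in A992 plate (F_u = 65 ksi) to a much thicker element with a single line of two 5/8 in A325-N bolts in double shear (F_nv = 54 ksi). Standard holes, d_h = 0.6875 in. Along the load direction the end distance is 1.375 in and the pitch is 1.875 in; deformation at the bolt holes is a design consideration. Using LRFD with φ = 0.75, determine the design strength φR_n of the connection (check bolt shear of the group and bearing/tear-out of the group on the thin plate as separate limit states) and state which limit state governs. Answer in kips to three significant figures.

Bolt shear: A_b = π·0.625²/4 = 0.3068 in²; R_n = 54 × 0.3068 × 2 × 2 = 66.27 kips → 0.75 × 66.27 = 49.7 kips.
Bearing (1.2 l_c t F_u ≤ 2.4 d t F_u): upper limit = 2.4·0.625·0.625·65 = 60.94 kips.
  Edge l_c = 1.375 − 0.6875/2 = 1.031 → r_n = 50.27 kips; interior l_c = 1.875 − 0.6875 = 1.188 → r_n = 57.89 kips.
  R_n,bearing = 1·50.27 + 1·57.89 = 108.2 kips → 0.75 × 108.2 = 81.1 kips.
Bolt shear governs: 49.7 kips.

49.7 kips (bolt shear governs)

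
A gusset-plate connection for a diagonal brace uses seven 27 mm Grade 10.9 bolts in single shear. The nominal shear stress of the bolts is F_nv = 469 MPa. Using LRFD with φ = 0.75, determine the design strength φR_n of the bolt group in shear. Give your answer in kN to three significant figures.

1410 kN

A_b = π × 27² / 4 = 572.6 mm².
R_n = F_nv · A_b · n · n_s = 469 × 572.6 × 7 × 1 / 1000 = 1880 kN.
Design strength φR_n = 0.75 × 1880 = 1410 kN.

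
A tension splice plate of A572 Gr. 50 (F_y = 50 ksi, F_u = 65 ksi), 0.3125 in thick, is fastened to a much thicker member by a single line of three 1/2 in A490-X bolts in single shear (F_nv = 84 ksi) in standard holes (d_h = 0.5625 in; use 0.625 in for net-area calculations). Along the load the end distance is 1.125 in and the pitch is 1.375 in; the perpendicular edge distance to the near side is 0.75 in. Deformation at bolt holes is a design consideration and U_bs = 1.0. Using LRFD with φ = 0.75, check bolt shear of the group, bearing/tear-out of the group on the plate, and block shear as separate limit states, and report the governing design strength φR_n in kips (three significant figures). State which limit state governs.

Bolt shear: A_b = π·0.5²/4 = 0.1963 in²; R_n = 84 × 0.1963 × 3 × 1 = 49.48 kips → 0.75 × 49.48 = 37.1 kips.
Bearing: edge l_c = 0.8438, r_n = 20.57 kips; interior l_c = 0.8125, r_n = 19.8 kips; R_n = 20.57 + 2·19.8 = 60.18 kips → 45.1 kips.
Block shear: A_gv = 1.211, A_nv = 0.7227, A_nt = 0.1367 in²; R_n = min(0.6F_uA_nv, 0.6F_yA_gv) + U_bs·F_u·A_nt = 37.07 kips → 27.8 kips.
Block shear governs: 27.8 kips.

27.8 kips (block shear governs)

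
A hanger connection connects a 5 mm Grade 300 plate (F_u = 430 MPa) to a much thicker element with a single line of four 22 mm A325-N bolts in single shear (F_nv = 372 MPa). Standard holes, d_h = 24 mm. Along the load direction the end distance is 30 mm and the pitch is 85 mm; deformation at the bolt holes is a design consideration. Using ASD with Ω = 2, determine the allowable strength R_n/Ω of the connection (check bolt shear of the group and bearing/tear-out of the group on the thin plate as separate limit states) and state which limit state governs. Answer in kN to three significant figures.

Bolt shear: A_b = π·22²/4 = 380.1 mm²; R_n = 372 × 380.1 × 4 × 1 / 1000 = 565.6 kN → 565.6 / 2 = 283 kN.
Bearing (1.2 l_c t F_u ≤ 2.4 d t F_u): upper limit = 2.4·22·5·430 / 1000 = 113.5 kN.
  Edge l_c = 30 − 24/2 = 18 → r_n = 46.44 kN; interior l_c = 85 − 24 = 61 → r_n = 113.5 kN.
  R_n,bearing = 1·46.44 + 3·113.5 = 387 kN → 387 / 2 = 194 kN.
Bearing governs: 194 kN.

194 kN (bearing governs)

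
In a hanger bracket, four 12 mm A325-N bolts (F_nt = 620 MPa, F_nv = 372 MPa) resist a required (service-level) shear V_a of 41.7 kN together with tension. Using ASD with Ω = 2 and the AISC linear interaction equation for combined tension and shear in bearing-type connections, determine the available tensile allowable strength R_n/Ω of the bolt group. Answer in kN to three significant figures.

113 kN

A_b = π·12²/4 = 113.1 mm²; f_rv = 41.7 × 1000 / (4 × 113.1) = 92.18 MPa.
F'_nt = 1.3 F_nt − (Ω F_nt / F_nv) f_rv = 1.3·620 − (2·620/372)·92.18 = 498.7 MPa, capped at F_nt → F'_nt = 498.7 MPa.
R_n = F'_nt · A_b · n = 498.7 × 113.1 × 4 / 1000 = 225.6 kN.
Allowable strength R_n/Ω = 225.6 / 2 = 113 kN.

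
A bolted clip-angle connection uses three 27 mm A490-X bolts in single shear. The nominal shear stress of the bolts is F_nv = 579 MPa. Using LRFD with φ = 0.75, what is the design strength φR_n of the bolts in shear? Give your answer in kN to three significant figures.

A_b = π × 27² / 4 = 572.6 mm².
R_n = F_nv · A_b · n · n_s = 579 × 572.6 × 3 × 1 / 1000 = 994.5 kN.
Design strength φR_n = 0.75 × 994.5 = 746 kN.

746 kN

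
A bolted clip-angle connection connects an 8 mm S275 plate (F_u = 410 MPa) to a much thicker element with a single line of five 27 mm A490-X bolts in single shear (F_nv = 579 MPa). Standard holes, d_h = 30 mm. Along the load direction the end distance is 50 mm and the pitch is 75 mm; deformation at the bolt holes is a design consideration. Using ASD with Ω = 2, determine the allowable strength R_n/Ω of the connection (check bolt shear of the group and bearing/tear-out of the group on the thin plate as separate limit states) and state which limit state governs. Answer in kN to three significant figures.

Bolt shear: A_b = π·27²/4 = 572.6 mm²; R_n = 579 × 572.6 × 5 × 1 / 1000 = 1658 kN → 1658 / 2 = 829 kN.
Bearing (1.2 l_c t F_u ≤ 2.4 d t F_u): upper limit = 2.4·27·8·410 / 1000 = 212.5 kN.
  Edge l_c = 50 − 30/2 = 35 → r_n = 137.8 kN; interior l_c = 75 − 30 = 45 → r_n = 177.1 kN.
  R_n,bearing = 1·137.8 + 4·177.1 = 846.2 kN → 846.2 / 2 = 423 kN.
Bearing governs: 423 kN.

423 kN (bearing governs)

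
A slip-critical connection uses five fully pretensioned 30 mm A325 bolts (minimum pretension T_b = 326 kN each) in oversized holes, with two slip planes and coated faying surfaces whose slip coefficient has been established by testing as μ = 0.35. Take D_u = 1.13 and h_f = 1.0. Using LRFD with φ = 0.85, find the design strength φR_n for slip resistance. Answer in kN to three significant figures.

R_n = μ · D_u · h_f · T_b · n_s · n_b = 0.35 × 1.13 × 1.0 × 326 × 2 × 5 = 1289 kN.
Design strength φR_n = 0.85 × 1289 = 1100 kN.

1100 kN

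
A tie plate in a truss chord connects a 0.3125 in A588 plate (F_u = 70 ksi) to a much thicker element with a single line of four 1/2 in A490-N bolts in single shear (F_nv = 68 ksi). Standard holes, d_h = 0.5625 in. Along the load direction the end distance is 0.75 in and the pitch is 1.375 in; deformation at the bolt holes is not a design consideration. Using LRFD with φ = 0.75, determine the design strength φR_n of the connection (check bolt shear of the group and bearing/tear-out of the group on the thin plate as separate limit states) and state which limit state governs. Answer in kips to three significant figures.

Bolt shear: A_b = π·0.5²/4 = 0.1963 in²; R_n = 68 × 0.1963 × 4 × 1 = 53.41 kips → 0.75 × 53.41 = 40.1 kips.
Bearing (1.5 l_c t F_u ≤ 3.0 d t F_u): upper limit = 3.0·0.5·0.3125·70 = 32.81 kips.
  Edge l_c = 0.75 − 0.5625/2 = 0.4688 → r_n = 15.38 kips; interior l_c = 1.375 − 0.5625 = 0.8125 → r_n = 26.66 kips.
  R_n,bearing = 1·15.38 + 3·26.66 = 95.36 kips → 0.75 × 95.36 = 71.5 kips.
Bolt shear governs: 40.1 kips.

40.1 kips (bolt shear governs)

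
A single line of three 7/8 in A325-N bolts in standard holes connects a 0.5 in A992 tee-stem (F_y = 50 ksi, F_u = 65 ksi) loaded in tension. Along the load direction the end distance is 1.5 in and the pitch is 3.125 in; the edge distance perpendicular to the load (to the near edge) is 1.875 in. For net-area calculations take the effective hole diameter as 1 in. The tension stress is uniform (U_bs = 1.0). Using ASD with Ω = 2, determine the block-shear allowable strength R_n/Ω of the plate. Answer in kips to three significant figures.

73.5 kips

Shear plane L_v = 1.5 + 2·3.125 = 7.75 in; A_gv = 7.75 × 0.5 = 3.875 in².
A_nv = (7.75 − 2.5·1) × 0.5 = 2.625 in².
A_nt = (1.875 − 0.5·1) × 0.5 = 0.6875 in².
0.6 F_u A_nv = 102.4 kips; 0.6 F_y A_gv = 116.2 kips → shear rupture governs the shear term.
R_n = 102.4 + 1.0 × 65 × 0.6875 = 147.1 kips.
Allowable strength R_n/Ω = 147.1 / 2 = 73.5 kips.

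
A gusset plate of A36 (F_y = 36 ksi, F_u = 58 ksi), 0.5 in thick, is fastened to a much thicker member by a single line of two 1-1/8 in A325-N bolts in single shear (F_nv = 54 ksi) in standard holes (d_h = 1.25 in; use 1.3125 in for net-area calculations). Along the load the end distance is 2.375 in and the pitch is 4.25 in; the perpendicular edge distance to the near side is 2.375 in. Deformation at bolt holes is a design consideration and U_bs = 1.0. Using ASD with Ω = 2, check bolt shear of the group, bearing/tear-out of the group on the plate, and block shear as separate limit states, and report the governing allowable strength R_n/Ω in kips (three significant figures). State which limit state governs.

Bolt shear: A_b = π·1.125²/4 = 0.994 in²; R_n = 54 × 0.994 × 2 × 1 = 107.4 kips → 107.4 / 2 = 53.7 kips.
Bearing: edge l_c = 1.75, r_n = 60.9 kips; interior l_c = 3, r_n = 78.3 kips; R_n = 60.9 + 1·78.3 = 139.2 kips → 69.6 kips.
Block shear: A_gv = 3.312, A_nv = 2.328, A_nt = 0.8594 in²; R_n = min(0.6F_uA_nv, 0.6F_yA_gv) + U_bs·F_u·A_nt = 121.4 kips → 60.7 kips.
Bolt shear governs: 53.7 kips.

53.7 kips (bolt shear governs)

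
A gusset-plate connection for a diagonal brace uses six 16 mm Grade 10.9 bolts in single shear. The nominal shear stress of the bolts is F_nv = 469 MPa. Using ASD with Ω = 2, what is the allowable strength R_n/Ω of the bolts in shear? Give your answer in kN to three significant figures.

283 kN

A_b = π × 16² / 4 = 201.1 mm².
R_n = F_nv · A_b · n · n_s = 469 × 201.1 × 6 × 1 / 1000 = 565.8 kN.
Allowable strength R_n/Ω = 565.8 / 2 = 283 kN.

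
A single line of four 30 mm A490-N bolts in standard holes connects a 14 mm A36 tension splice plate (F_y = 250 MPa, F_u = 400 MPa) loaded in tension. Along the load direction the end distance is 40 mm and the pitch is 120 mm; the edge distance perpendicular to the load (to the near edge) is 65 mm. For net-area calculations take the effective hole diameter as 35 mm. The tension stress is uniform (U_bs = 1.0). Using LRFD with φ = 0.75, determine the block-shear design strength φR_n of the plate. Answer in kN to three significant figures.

830 kN

Shear plane L_v = 40 + 3·120 = 400 mm; A_gv = 400 × 14 = 5600 mm².
A_nv = (400 − 3.5·35) × 14 = 3885 mm².
A_nt = (65 − 0.5·35) × 14 = 665 mm².
0.6 F_u A_nv = 932.4 kN; 0.6 F_y A_gv = 840 kN → shear yielding governs the shear term.
R_n = 840 + 1.0 × 400 × 665 / 1000 = 1106 kN.
Design strength φR_n = 0.75 × 1106 = 830 kN.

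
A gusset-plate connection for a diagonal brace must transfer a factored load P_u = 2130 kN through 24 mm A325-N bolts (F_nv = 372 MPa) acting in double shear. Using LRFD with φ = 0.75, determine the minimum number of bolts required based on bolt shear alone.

A_b = π·24²/4 = 452.4 mm².
Per-bolt design strength φR_n = 0.75 × 372 × 452.4 × 2 / 1000 = 252.4 kN.
n ≥ 2130 / 252.4 = 8.438 → use 9 bolts.

9 bolts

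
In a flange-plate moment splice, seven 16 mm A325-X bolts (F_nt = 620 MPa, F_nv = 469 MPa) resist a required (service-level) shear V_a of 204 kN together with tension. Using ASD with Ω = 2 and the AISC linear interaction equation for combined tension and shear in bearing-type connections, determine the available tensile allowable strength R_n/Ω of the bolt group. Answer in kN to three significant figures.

298 kN

A_b = π·16²/4 = 201.1 mm²; f_rv = 204 × 1000 / (7 × 201.1) = 144.9 MPa.
F'_nt = 1.3 F_nt − (Ω F_nt / F_nv) f_rv = 1.3·620 − (2·620/469)·144.9 = 422.8 MPa, capped at F_nt → F'_nt = 422.8 MPa.
R_n = F'_nt · A_b · n = 422.8 × 201.1 × 7 / 1000 = 595 kN.
Allowable strength R_n/Ω = 595 / 2 = 298 kN.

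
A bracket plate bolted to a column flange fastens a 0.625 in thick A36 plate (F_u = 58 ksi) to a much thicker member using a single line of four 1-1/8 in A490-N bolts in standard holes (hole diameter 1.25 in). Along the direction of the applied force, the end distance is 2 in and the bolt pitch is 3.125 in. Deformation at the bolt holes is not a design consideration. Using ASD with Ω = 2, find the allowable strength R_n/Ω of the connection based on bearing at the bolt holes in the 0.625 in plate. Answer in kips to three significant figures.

Per bolt r_n = 1.5 l_c t F_u ≤ 3.0 d t F_u; upper limit = 3.0 × 1.125 × 0.625 × 58 = 122.3 kips.
Edge bolt: l_c = 2 − 1.25/2 = 1.375 in → 1.5 × 1.375 × 0.625 × 58 = 74.77 → r_n = 74.77 kips.
Interior bolts: l_c = 3.125 − 1.25 = 1.875 in → 1.5 × 1.875 × 0.625 × 58 = 102 → r_n = 102 kips.
R_n = 1 × 74.77 + 3 × 102 = 380.6 kips.
Allowable strength R_n/Ω = 380.6 / 2 = 190 kips.

190 kips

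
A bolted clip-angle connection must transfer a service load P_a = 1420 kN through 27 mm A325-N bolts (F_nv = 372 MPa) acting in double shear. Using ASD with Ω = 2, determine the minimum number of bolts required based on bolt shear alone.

7 bolts

A_b = π·27²/4 = 572.6 mm².
Per-bolt allowable strength R_n/Ω = 372 × 572.6 × 2 / 1000 / 2 = 213 kN.
n ≥ 1420 / 213 = 6.667 → use 7 bolts.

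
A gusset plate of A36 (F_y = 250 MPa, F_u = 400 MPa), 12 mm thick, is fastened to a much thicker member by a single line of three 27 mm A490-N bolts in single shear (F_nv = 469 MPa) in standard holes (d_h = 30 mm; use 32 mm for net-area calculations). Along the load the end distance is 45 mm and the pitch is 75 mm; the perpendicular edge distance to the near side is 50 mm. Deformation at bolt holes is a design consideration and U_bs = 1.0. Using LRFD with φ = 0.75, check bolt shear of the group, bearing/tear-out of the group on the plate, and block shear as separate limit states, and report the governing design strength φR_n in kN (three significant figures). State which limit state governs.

371 kN (block shear governs)

Bolt shear: A_b = π·27²/4 = 572.6 mm²; R_n = 469 × 572.6 × 3 × 1 / 1000 = 805.6 kN → 0.75 × 805.6 = 604 kN.
Bearing: edge l_c = 30, r_n = 172.8 kN; interior l_c = 45, r_n = 259.2 kN; R_n = 172.8 + 2·259.2 = 691.2 kN → 518 kN.
Block shear: A_gv = 2340, A_nv = 1380, A_nt = 408 mm²; R_n = min(0.6F_uA_nv, 0.6F_yA_gv) + U_bs·F_u·A_nt = 494.4 kN → 371 kN.
Block shear governs: 371 kN.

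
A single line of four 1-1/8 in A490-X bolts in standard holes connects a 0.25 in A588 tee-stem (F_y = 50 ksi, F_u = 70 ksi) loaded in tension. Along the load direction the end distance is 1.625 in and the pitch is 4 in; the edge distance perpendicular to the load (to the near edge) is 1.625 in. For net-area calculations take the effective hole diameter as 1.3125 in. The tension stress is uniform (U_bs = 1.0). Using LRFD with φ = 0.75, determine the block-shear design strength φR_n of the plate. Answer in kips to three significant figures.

Shear plane L_v = 1.625 + 3·4 = 13.62 in; A_gv = 13.62 × 0.25 = 3.406 in².
A_nv = (13.62 − 3.5·1.3125) × 0.25 = 2.258 in².
A_nt = (1.625 − 0.5·1.3125) × 0.25 = 0.2422 in².
0.6 F_u A_nv = 94.83 kips; 0.6 F_y A_gv = 102.2 kips → shear rupture governs the shear term.
R_n = 94.83 + 1.0 × 70 × 0.2422 = 111.8 kips.
Design strength φR_n = 0.75 × 111.8 = 83.8 kips.

83.8 kips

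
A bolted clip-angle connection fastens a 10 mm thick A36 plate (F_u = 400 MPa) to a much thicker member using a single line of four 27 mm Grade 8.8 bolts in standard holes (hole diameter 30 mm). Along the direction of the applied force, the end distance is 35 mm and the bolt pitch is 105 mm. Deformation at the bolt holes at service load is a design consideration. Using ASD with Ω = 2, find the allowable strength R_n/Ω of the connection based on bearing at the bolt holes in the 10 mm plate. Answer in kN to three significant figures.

437 kN

Per bolt r_n = 1.2 l_c t F_u ≤ 2.4 d t F_u; upper limit = 2.4 × 27 × 10 × 400 / 1000 = 259.2 kN.
Edge bolt: l_c = 35 − 30/2 = 20 mm → 1.2 × 20 × 10 × 400 / 1000 = 96 → r_n = 96 kN.
Interior bolts: l_c = 105 − 30 = 75 mm → 1.2 × 75 × 10 × 400 / 1000 = 360 → r_n = 259.2 kN.
R_n = 1 × 96 + 3 × 259.2 = 873.6 kN.
Allowable strength R_n/Ω = 873.6 / 2 = 437 kN.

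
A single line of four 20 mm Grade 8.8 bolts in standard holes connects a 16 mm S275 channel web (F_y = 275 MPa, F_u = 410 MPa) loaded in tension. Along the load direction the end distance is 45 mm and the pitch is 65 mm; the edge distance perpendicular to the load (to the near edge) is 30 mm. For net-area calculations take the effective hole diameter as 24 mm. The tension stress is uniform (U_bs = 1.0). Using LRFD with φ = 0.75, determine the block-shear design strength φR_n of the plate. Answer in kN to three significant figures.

Shear plane L_v = 45 + 3·65 = 240 mm; A_gv = 240 × 16 = 3840 mm².
A_nv = (240 − 3.5·24) × 16 = 2496 mm².
A_nt = (30 − 0.5·24) × 16 = 288 mm².
0.6 F_u A_nv = 614 kN; 0.6 F_y A_gv = 633.6 kN → shear rupture governs the shear term.
R_n = 614 + 1.0 × 410 × 288 / 1000 = 732.1 kN.
Design strength φR_n = 0.75 × 732.1 = 549 kN.

549 kN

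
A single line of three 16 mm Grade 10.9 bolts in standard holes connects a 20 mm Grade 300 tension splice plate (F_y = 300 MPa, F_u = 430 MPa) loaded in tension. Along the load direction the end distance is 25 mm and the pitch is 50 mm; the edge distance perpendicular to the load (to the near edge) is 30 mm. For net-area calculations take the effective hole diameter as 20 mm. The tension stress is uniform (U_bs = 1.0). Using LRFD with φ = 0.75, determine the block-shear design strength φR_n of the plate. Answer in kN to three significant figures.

Shear plane L_v = 25 + 2·50 = 125 mm; A_gv = 125 × 20 = 2500 mm².
A_nv = (125 − 2.5·20) × 20 = 1500 mm².
A_nt = (30 − 0.5·20) × 20 = 400 mm².
0.6 F_u A_nv = 387 kN; 0.6 F_y A_gv = 450 kN → shear rupture governs the shear term.
R_n = 387 + 1.0 × 430 × 400 / 1000 = 559 kN.
Design strength φR_n = 0.75 × 559 = 419 kN.

419 kN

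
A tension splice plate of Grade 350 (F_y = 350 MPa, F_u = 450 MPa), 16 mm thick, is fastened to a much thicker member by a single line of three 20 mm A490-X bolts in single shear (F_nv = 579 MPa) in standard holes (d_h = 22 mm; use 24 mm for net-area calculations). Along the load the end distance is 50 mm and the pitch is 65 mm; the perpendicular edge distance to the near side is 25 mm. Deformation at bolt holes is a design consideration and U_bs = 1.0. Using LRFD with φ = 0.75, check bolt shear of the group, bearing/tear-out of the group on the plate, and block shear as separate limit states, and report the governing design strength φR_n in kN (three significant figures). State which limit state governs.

Bolt shear: A_b = π·20²/4 = 314.2 mm²; R_n = 579 × 314.2 × 3 × 1 / 1000 = 545.7 kN → 0.75 × 545.7 = 409 kN.
Bearing: edge l_c = 39, r_n = 337 kN; interior l_c = 43, r_n = 345.6 kN; R_n = 337 + 2·345.6 = 1028 kN → 771 kN.
Block shear: A_gv = 2880, A_nv = 1920, A_nt = 208 mm²; R_n = min(0.6F_uA_nv, 0.6F_yA_gv) + U_bs·F_u·A_nt = 612 kN → 459 kN.
Bolt shear governs: 409 kN.

409 kN (bolt shear governs)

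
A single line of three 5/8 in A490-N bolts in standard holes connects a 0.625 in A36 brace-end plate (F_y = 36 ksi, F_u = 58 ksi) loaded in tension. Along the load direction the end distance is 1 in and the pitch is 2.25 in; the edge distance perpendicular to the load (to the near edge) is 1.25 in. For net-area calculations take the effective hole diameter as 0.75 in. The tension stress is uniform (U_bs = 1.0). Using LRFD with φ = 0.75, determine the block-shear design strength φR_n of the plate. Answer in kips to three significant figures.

79.5 kips

Shear plane L_v = 1 + 2·2.25 = 5.5 in; A_gv = 5.5 × 0.625 = 3.438 in².
A_nv = (5.5 − 2.5·0.75) × 0.625 = 2.266 in².
A_nt = (1.25 − 0.5·0.75) × 0.625 = 0.5469 in².
0.6 F_u A_nv = 78.84 kips; 0.6 F_y A_gv = 74.25 kips → shear yielding governs the shear term.
R_n = 74.25 + 1.0 × 58 × 0.5469 = 106 kips.
Design strength φR_n = 0.75 × 106 = 79.5 kips.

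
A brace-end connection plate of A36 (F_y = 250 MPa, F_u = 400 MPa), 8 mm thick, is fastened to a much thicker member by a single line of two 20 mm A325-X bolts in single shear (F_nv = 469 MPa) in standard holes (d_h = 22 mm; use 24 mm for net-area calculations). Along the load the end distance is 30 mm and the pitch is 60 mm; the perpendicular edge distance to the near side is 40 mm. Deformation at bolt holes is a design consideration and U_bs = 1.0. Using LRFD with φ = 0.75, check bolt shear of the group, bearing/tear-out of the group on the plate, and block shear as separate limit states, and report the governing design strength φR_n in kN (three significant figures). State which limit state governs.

Bolt shear: A_b = π·20²/4 = 314.2 mm²; R_n = 469 × 314.2 × 2 × 1 / 1000 = 294.7 kN → 0.75 × 294.7 = 221 kN.
Bearing: edge l_c = 19, r_n = 72.96 kN; interior l_c = 38, r_n = 145.9 kN; R_n = 72.96 + 1·145.9 = 218.9 kN → 164 kN.
Block shear: A_gv = 720, A_nv = 432, A_nt = 224 mm²; R_n = min(0.6F_uA_nv, 0.6F_yA_gv) + U_bs·F_u·A_nt = 193.3 kN → 145 kN.
Block shear governs: 145 kN.

145 kN (block shear governs)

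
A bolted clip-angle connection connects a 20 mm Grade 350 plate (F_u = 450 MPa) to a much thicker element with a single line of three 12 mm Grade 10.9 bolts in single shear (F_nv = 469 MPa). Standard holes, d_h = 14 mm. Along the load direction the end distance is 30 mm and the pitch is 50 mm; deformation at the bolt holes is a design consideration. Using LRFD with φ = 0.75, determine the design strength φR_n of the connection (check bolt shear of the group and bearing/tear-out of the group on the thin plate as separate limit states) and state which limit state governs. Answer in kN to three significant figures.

119 kN (bolt shear governs)

Bolt shear: A_b = π·12²/4 = 113.1 mm²; R_n = 469 × 113.1 × 3 × 1 / 1000 = 159.1 kN → 0.75 × 159.1 = 119 kN.
Bearing (1.2 l_c t F_u ≤ 2.4 d t F_u): upper limit = 2.4·12·20·450 / 1000 = 259.2 kN.
  Edge l_c = 30 − 14/2 = 23 → r_n = 248.4 kN; interior l_c = 50 − 14 = 36 → r_n = 259.2 kN.
  R_n,bearing = 1·248.4 + 2·259.2 = 766.8 kN → 0.75 × 766.8 = 575 kN.
Bolt shear governs: 119 kN.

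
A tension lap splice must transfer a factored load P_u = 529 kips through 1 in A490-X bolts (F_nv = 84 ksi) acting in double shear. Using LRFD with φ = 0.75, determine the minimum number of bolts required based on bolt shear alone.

A_b = π·1²/4 = 0.7854 in².
Per-bolt design strength φR_n = 0.75 × 84 × 0.7854 × 2 = 98.96 kips.
n ≥ 529 / 98.96 = 5.346 → use 6 bolts.

6 bolts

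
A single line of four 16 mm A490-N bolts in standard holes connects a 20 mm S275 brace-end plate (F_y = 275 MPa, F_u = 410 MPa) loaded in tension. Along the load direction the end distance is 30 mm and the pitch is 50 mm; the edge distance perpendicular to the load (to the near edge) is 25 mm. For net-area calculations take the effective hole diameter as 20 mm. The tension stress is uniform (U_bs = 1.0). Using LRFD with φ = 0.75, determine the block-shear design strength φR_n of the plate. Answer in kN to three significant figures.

Shear plane L_v = 30 + 3·50 = 180 mm; A_gv = 180 × 20 = 3600 mm².
A_nv = (180 − 3.5·20) × 20 = 2200 mm².
A_nt = (25 − 0.5·20) × 20 = 300 mm².
0.6 F_u A_nv = 541.2 kN; 0.6 F_y A_gv = 594 kN → shear rupture governs the shear term.
R_n = 541.2 + 1.0 × 410 × 300 / 1000 = 664.2 kN.
Design strength φR_n = 0.75 × 664.2 = 498 kN.

498 kN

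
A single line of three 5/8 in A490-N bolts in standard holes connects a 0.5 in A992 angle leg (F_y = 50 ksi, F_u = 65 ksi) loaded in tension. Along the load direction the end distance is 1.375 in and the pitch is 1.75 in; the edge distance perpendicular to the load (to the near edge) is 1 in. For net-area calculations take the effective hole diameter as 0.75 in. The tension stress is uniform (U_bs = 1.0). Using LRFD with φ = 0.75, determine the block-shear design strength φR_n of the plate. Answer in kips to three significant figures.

59.1 kips

Shear plane L_v = 1.375 + 2·1.75 = 4.875 in; A_gv = 4.875 × 0.5 = 2.438 in².
A_nv = (4.875 − 2.5·0.75) × 0.5 = 1.5 in².
A_nt = (1 − 0.5·0.75) × 0.5 = 0.3125 in².
0.6 F_u A_nv = 58.5 kips; 0.6 F_y A_gv = 73.12 kips → shear rupture governs the shear term.
R_n = 58.5 + 1.0 × 65 × 0.3125 = 78.81 kips.
Design strength φR_n = 0.75 × 78.81 = 59.1 kips.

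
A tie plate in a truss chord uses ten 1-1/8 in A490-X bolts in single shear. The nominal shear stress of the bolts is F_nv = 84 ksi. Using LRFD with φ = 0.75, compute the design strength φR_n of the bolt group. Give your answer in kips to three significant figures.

A_b = π × 1.125² / 4 = 0.994 in².
R_n = F_nv · A_b · n · n_s = 84 × 0.994 × 10 × 1 = 835 kips.
Design strength φR_n = 0.75 × 835 = 626 kips.

626 kips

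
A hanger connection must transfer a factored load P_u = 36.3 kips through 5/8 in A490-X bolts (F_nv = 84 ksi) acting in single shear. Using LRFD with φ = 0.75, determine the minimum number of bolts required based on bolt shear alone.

A_b = π·0.625²/4 = 0.3068 in².
Per-bolt design strength φR_n = 0.75 × 84 × 0.3068 × 1 = 19.33 kips.
n ≥ 36.3 / 19.33 = 1.878 → use 2 bolts.

2 bolts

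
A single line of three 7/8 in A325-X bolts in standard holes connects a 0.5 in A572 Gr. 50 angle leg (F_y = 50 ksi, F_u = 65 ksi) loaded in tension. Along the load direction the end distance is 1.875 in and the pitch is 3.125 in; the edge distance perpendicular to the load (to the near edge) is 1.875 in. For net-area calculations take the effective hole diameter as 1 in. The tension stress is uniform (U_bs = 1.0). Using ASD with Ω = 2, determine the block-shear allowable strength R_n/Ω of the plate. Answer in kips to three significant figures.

Shear plane L_v = 1.875 + 2·3.125 = 8.125 in; A_gv = 8.125 × 0.5 = 4.062 in².
A_nv = (8.125 − 2.5·1) × 0.5 = 2.812 in².
A_nt = (1.875 − 0.5·1) × 0.5 = 0.6875 in².
0.6 F_u A_nv = 109.7 kips; 0.6 F_y A_gv = 121.9 kips → shear rupture governs the shear term.
R_n = 109.7 + 1.0 × 65 × 0.6875 = 154.4 kips.
Allowable strength R_n/Ω = 154.4 / 2 = 77.2 kips.

77.2 kips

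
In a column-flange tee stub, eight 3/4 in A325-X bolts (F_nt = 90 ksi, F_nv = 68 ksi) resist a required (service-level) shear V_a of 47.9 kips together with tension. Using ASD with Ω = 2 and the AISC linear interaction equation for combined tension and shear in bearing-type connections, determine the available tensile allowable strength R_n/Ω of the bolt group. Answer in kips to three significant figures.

143 kips

A_b = π·0.75²/4 = 0.4418 in²; f_rv = 47.9 / (8 × 0.4418) = 13.55 ksi.
F'_nt = 1.3 F_nt − (Ω F_nt / F_nv) f_rv = 1.3·90 − (2·90/68)·13.55 = 81.12 ksi, capped at F_nt → F'_nt = 81.12 ksi.
R_n = F'_nt · A_b · n = 81.12 × 0.4418 × 8 = 286.7 kips.
Allowable strength R_n/Ω = 286.7 / 2 = 143 kips.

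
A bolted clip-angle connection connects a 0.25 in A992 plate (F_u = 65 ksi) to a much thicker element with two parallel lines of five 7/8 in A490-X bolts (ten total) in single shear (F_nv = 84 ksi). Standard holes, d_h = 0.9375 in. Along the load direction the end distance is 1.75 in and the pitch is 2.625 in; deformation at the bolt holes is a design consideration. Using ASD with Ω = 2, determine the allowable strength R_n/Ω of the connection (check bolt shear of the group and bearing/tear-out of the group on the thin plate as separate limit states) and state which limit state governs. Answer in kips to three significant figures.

Bolt shear: A_b = π·0.875²/4 = 0.6013 in²; R_n = 84 × 0.6013 × 10 × 1 = 505.1 kips → 505.1 / 2 = 253 kips.
Bearing (1.2 l_c t F_u ≤ 2.4 d t F_u): upper limit = 2.4·0.875·0.25·65 = 34.12 kips.
  Edge l_c = 1.75 − 0.9375/2 = 1.281 → r_n = 24.98 kips; interior l_c = 2.625 − 0.9375 = 1.688 → r_n = 32.91 kips.
  R_n,bearing = 2·24.98 + 8·32.91 = 313.2 kips → 313.2 / 2 = 157 kips.
Bearing governs: 157 kips.

157 kips (bearing governs)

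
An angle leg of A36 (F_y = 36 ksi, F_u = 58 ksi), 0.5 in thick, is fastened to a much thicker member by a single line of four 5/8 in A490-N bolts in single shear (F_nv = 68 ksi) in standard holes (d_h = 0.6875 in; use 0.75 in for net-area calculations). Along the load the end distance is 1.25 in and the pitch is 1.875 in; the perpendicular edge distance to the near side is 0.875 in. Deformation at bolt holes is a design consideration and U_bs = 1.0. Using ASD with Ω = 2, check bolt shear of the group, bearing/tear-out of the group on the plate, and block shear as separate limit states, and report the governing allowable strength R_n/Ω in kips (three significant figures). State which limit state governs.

Bolt shear: A_b = π·0.625²/4 = 0.3068 in²; R_n = 68 × 0.3068 × 4 × 1 = 83.45 kips → 83.45 / 2 = 41.7 kips.
Bearing: edge l_c = 0.9062, r_n = 31.54 kips; interior l_c = 1.188, r_n = 41.33 kips; R_n = 31.54 + 3·41.33 = 155.5 kips → 77.8 kips.
Block shear: A_gv = 3.438, A_nv = 2.125, A_nt = 0.25 in²; R_n = min(0.6F_uA_nv, 0.6F_yA_gv) + U_bs·F_u·A_nt = 88.45 kips → 44.2 kips.
Bolt shear governs: 41.7 kips.

41.7 kips (bolt shear governs)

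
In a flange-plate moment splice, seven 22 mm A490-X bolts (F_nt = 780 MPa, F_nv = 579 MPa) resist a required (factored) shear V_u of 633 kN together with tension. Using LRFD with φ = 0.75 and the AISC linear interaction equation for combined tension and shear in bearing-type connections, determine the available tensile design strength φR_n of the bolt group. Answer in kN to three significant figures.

A_b = π·22²/4 = 380.1 mm²; f_rv = 633 × 1000 / (7 × 380.1) = 237.9 MPa.
F'_nt = 1.3 F_nt − (F_nt / φF_nv) f_rv = 1.3·780 − (780/(0.75·579))·237.9 = 586.7 MPa, capped at F_nt → F'_nt = 586.7 MPa.
R_n = F'_nt · A_b · n = 586.7 × 380.1 × 7 / 1000 = 1561 kN.
Design strength φR_n = 0.75 × 1561 = 1170 kN.

1170 kN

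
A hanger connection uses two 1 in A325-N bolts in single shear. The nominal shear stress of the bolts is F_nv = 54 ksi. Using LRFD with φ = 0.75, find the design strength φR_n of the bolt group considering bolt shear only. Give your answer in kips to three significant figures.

A_b = π × 1² / 4 = 0.7854 in².
R_n = F_nv · A_b · n · n_s = 54 × 0.7854 × 2 × 1 = 84.82 kips.
Design strength φR_n = 0.75 × 84.82 = 63.6 kips.

63.6 kips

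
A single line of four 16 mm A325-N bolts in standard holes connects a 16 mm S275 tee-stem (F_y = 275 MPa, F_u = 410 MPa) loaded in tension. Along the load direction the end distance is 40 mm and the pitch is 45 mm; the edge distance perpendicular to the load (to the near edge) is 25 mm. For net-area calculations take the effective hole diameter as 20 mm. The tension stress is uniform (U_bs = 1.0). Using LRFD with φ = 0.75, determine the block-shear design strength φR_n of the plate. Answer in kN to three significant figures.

384 kN

Shear plane L_v = 40 + 3·45 = 175 mm; A_gv = 175 × 16 = 2800 mm².
A_nv = (175 − 3.5·20) × 16 = 1680 mm².
A_nt = (25 − 0.5·20) × 16 = 240 mm².
0.6 F_u A_nv = 413.3 kN; 0.6 F_y A_gv = 462 kN → shear rupture governs the shear term.
R_n = 413.3 + 1.0 × 410 × 240 / 1000 = 511.7 kN.
Design strength φR_n = 0.75 × 511.7 = 384 kN.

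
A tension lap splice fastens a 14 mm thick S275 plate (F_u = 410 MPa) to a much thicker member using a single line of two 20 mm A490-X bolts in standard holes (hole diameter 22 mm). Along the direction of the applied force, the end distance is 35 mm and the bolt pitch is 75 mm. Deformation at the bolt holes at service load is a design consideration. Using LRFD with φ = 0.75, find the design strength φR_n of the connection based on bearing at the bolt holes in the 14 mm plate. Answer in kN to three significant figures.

331 kN

Per bolt r_n = 1.2 l_c t F_u ≤ 2.4 d t F_u; upper limit = 2.4 × 20 × 14 × 410 / 1000 = 275.5 kN.
Edge bolt: l_c = 35 − 22/2 = 24 mm → 1.2 × 24 × 14 × 410 / 1000 = 165.3 → r_n = 165.3 kN.
Interior bolts: l_c = 75 − 22 = 53 mm → 1.2 × 53 × 14 × 410 / 1000 = 365.1 → r_n = 275.5 kN.
R_n = 1 × 165.3 + 1 × 275.5 = 440.8 kN.
Design strength φR_n = 0.75 × 440.8 = 331 kN.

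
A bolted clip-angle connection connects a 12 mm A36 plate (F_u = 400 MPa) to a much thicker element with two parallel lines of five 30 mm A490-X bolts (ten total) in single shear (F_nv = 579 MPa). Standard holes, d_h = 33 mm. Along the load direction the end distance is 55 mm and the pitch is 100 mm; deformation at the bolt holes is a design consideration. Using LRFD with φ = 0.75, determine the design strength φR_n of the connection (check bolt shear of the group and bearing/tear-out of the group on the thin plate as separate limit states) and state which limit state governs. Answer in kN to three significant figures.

2410 kN (bearing governs)

Bolt shear: A_b = π·30²/4 = 706.9 mm²; R_n = 579 × 706.9 × 10 × 1 / 1000 = 4093 kN → 0.75 × 4093 = 3070 kN.
Bearing (1.2 l_c t F_u ≤ 2.4 d t F_u): upper limit = 2.4·30·12·400 / 1000 = 345.6 kN.
  Edge l_c = 55 − 33/2 = 38.5 → r_n = 221.8 kN; interior l_c = 100 − 33 = 67 → r_n = 345.6 kN.
  R_n,bearing = 2·221.8 + 8·345.6 = 3208 kN → 0.75 × 3208 = 2410 kN.
Bearing governs: 2410 kN.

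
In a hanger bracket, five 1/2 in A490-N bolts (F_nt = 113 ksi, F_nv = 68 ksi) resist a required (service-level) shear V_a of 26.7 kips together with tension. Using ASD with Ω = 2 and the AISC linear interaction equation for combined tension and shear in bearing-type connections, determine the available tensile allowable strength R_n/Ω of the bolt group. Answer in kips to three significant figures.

A_b = π·0.5²/4 = 0.1963 in²; f_rv = 26.7 / (5 × 0.1963) = 27.2 ksi.
F'_nt = 1.3 F_nt − (Ω F_nt / F_nv) f_rv = 1.3·113 − (2·113/68)·27.2 = 56.51 ksi, capped at F_nt → F'_nt = 56.51 ksi.
R_n = F'_nt · A_b · n = 56.51 × 0.1963 × 5 = 55.48 kips.
Allowable strength R_n/Ω = 55.48 / 2 = 27.7 kips.

27.7 kips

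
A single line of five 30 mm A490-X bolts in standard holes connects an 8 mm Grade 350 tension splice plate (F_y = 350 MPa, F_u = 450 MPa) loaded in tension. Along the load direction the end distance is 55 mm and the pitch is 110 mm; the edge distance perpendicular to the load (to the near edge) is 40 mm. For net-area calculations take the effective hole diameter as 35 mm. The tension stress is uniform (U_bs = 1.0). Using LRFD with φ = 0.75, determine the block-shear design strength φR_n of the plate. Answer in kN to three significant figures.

Shear plane L_v = 55 + 4·110 = 495 mm; A_gv = 495 × 8 = 3960 mm².
A_nv = (495 − 4.5·35) × 8 = 2700 mm².
A_nt = (40 − 0.5·35) × 8 = 180 mm².
0.6 F_u A_nv = 729 kN; 0.6 F_y A_gv = 831.6 kN → shear rupture governs the shear term.
R_n = 729 + 1.0 × 450 × 180 / 1000 = 810 kN.
Design strength φR_n = 0.75 × 810 = 608 kN.

608 kN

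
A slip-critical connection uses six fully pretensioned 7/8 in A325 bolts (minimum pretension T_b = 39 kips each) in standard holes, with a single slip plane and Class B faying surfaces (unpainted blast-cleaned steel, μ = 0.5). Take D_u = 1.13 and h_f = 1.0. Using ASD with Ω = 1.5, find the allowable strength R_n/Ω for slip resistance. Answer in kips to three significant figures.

88.1 kips

R_n = μ · D_u · h_f · T_b · n_s · n_b = 0.5 × 1.13 × 1.0 × 39 × 1 × 6 = 132.2 kips.
Allowable strength R_n/Ω = 132.2 / 1.5 = 88.1 kips.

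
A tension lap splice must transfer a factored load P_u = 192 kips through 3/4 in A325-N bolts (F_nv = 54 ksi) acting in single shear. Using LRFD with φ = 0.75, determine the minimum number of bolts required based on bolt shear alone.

A_b = π·0.75²/4 = 0.4418 in².
Per-bolt design strength φR_n = 0.75 × 54 × 0.4418 × 1 = 17.89 kips.
n ≥ 192 / 17.89 = 10.73 → use 11 bolts.

11 bolts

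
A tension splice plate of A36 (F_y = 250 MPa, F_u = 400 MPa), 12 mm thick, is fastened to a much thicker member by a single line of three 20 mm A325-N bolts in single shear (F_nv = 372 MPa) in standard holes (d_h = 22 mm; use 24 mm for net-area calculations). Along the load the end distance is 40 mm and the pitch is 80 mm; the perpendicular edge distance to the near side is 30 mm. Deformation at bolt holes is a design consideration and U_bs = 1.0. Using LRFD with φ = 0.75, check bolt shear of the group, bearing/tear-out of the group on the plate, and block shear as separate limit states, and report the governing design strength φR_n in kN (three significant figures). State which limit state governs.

Bolt shear: A_b = π·20²/4 = 314.2 mm²; R_n = 372 × 314.2 × 3 × 1 / 1000 = 350.6 kN → 0.75 × 350.6 = 263 kN.
Bearing: edge l_c = 29, r_n = 167 kN; interior l_c = 58, r_n = 230.4 kN; R_n = 167 + 2·230.4 = 627.8 kN → 471 kN.
Block shear: A_gv = 2400, A_nv = 1680, A_nt = 216 mm²; R_n = min(0.6F_uA_nv, 0.6F_yA_gv) + U_bs·F_u·A_nt = 446.4 kN → 335 kN.
Bolt shear governs: 263 kN.

263 kN (bolt shear governs)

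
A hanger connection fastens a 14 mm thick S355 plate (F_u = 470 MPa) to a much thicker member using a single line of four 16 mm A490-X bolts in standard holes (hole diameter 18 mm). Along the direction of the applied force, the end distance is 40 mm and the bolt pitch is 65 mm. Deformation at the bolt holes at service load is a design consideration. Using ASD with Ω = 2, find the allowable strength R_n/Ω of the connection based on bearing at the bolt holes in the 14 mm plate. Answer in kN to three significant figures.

Per bolt r_n = 1.2 l_c t F_u ≤ 2.4 d t F_u; upper limit = 2.4 × 16 × 14 × 470 / 1000 = 252.7 kN.
Edge bolt: l_c = 40 − 18/2 = 31 mm → 1.2 × 31 × 14 × 470 / 1000 = 244.8 → r_n = 244.8 kN.
Interior bolts: l_c = 65 − 18 = 47 mm → 1.2 × 47 × 14 × 470 / 1000 = 371.1 → r_n = 252.7 kN.
R_n = 1 × 244.8 + 3 × 252.7 = 1003 kN.
Allowable strength R_n/Ω = 1003 / 2 = 501 kN.

501 kN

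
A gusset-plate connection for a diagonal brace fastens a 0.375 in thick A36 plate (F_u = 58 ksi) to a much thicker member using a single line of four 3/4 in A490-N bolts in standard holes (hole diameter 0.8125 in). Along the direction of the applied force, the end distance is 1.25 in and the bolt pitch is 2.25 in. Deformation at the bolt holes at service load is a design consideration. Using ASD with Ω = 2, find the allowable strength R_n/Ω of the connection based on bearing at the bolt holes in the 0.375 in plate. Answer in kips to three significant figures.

Per bolt r_n = 1.2 l_c t F_u ≤ 2.4 d t F_u; upper limit = 2.4 × 0.75 × 0.375 × 58 = 39.15 kips.
Edge bolt: l_c = 1.25 − 0.8125/2 = 0.8438 in → 1.2 × 0.8438 × 0.375 × 58 = 22.02 → r_n = 22.02 kips.
Interior bolts: l_c = 2.25 − 0.8125 = 1.438 in → 1.2 × 1.438 × 0.375 × 58 = 37.52 → r_n = 37.52 kips.
R_n = 1 × 22.02 + 3 × 37.52 = 134.6 kips.
Allowable strength R_n/Ω = 134.6 / 2 = 67.3 kips.

67.3 kips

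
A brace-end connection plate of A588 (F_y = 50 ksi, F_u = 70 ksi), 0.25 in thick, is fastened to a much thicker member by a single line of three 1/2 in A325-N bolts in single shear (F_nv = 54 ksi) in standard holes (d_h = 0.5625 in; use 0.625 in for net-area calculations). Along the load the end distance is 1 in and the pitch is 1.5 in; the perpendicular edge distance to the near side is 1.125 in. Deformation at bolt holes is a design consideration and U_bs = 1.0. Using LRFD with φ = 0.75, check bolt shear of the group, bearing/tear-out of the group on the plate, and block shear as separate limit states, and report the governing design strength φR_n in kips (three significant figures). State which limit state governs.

23.9 kips (bolt shear governs)

Bolt shear: A_b = π·0.5²/4 = 0.1963 in²; R_n = 54 × 0.1963 × 3 × 1 = 31.81 kips → 0.75 × 31.81 = 23.9 kips.
Bearing: edge l_c = 0.7188, r_n = 15.09 kips; interior l_c = 0.9375, r_n = 19.69 kips; R_n = 15.09 + 2·19.69 = 54.47 kips → 40.9 kips.
Block shear: A_gv = 1, A_nv = 0.6094, A_nt = 0.2031 in²; R_n = min(0.6F_uA_nv, 0.6F_yA_gv) + U_bs·F_u·A_nt = 39.81 kips → 29.9 kips.
Bolt shear governs: 23.9 kips.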